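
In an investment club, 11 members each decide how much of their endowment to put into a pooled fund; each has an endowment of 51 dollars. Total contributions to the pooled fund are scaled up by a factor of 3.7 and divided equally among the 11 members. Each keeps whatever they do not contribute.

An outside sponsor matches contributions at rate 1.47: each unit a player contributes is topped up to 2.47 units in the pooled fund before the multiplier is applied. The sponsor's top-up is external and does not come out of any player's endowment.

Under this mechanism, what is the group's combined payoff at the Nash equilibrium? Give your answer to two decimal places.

Even with the mechanism, each unit contributed returns only 3.7 × 2.47 / 11 = 0.8308 per unit of net cost, so contributing nothing is still dominant.
At the Nash equilibrium no one contributes; group total payoff = 11 × 51 = 561.

561.00 dollars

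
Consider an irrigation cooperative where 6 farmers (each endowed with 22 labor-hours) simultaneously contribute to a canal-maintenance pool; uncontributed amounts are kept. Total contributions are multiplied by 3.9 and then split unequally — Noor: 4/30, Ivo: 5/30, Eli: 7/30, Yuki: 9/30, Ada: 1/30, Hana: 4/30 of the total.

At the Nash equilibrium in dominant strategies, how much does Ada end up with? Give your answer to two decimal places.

24.86 labor-hours

For player j, contributing a unit is worthwhile iff 3.9 × (j's share) ≥ 1, i.e. iff j's share is at least 0.2564.
Yuki alone (share 9/30) is above the threshold, contributing 22; the remaining 5 contribute 0. Total contributed: 22.
Ada keeps 22 and receives 3.9 × 22 × 1/30 = 2.86 from the canal-maintenance pool, for a payoff of 24.86.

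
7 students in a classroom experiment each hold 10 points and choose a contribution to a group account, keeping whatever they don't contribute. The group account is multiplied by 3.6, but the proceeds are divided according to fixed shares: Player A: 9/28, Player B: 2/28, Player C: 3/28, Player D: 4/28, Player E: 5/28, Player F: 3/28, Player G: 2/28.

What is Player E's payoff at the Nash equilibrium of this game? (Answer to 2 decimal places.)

16.43 points

Player j's private return per contributed unit is 3.6 × (j's share). Contributing is weakly dominant for j when that share is at least 1/3.6 = 0.2778, and contributing 0 is dominant otherwise.
Only Player A (9/28) clears that bar, contributing 10; the remaining 6 contribute 0. Total contributed: 10.
Player E keeps 10 and receives 3.6 × 10 × 5/28 = 6.43 from the group account, for a payoff of 16.43.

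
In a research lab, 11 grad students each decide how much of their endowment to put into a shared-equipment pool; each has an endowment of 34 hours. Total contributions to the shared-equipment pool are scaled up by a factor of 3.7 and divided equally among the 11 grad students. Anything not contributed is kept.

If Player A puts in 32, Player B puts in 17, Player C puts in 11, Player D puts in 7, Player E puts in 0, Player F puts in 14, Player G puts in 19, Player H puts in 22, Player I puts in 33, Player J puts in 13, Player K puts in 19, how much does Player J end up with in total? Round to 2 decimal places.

Total contributed: 32 + 17 + 11 + 7 + 0 + 14 + 19 + 22 + 33 + 13 + 19 = 187.
Each receives 3.7 × 187 / 11 = 62.90 from the shared-equipment pool.
Player J keeps 34 − 13 = 21, so Player J's payoff is 21 + 62.90 = 83.90.

83.90 hours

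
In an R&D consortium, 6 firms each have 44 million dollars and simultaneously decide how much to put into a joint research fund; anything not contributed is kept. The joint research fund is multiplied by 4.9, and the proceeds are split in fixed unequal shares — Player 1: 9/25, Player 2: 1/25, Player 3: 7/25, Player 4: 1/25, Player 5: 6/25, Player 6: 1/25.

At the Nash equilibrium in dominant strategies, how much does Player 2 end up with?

69.87 million dollars

A player with share s gets back 4.9·s per unit contributed, so full contribution is dominant for anyone with s > 1/4.9 = 0.2041 and zero contribution is dominant for anyone below.
Player 1, Player 3 and Player 5 clear that bar, contributing 44 each; the remaining 3 contribute 0. Total contributed: 132.
Player 2 keeps 44 and receives 4.9 × 132 × 1/25 = 25.87 from the joint research fund, for a payoff of 69.87.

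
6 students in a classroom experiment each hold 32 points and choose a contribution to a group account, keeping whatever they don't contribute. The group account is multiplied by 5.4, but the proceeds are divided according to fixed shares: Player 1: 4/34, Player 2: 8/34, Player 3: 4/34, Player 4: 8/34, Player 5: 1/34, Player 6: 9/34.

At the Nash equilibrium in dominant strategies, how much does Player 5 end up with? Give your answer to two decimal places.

47.25 points

A player with share s gets back 5.4·s per unit contributed, so full contribution is dominant for anyone with s > 1/5.4 = 0.1852 and zero contribution is dominant for anyone below.
The shares above 0.1852 belong to Player 2, Player 4 and Player 6, contributing 32 each; the remaining 3 contribute 0. Total contributed: 96.
Player 5 keeps 32 and receives 5.4 × 96 × 1/34 = 15.25 from the group account, for a payoff of 47.25.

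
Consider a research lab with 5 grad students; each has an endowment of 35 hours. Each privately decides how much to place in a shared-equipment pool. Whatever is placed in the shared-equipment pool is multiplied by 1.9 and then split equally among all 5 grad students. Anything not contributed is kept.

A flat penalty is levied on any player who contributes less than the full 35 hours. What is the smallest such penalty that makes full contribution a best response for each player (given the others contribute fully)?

Given the others contribute fully, the best deviation is to contribute 0 (any partial contribution still incurs the fine and gives up units whose private return 0.3800 is below 1).
Deviating from 35 to 0 saves 35 hours but forfeits the deviator's share of the drop in the shared-equipment pool: 1.9/5 × 35 = 13.30.
So the deviation gain is 35 − 13.30 = 21.70, and the fine must be at least 21.70 hours to wipe it out.

21.70 hours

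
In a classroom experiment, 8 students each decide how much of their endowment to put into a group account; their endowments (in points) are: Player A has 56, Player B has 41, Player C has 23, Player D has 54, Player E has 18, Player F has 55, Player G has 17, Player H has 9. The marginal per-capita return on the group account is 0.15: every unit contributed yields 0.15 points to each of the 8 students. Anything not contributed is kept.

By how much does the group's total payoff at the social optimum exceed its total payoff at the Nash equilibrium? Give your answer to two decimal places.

54.60 points

The private return per contributed unit is 0.15 < 1 for everyone, so the Nash equilibrium is zero contribution and the group total is Σ E_j = 56 + 41 + 23 + 54 + 18 + 55 + 17 + 9 = 273.
Each contributed unit returns 1.200 to the group, so the social optimum is full contribution by everyone: group total = 1.200 × 273 = 327.60.
Efficiency loss = (1.200 − 1) × 273 = 54.60.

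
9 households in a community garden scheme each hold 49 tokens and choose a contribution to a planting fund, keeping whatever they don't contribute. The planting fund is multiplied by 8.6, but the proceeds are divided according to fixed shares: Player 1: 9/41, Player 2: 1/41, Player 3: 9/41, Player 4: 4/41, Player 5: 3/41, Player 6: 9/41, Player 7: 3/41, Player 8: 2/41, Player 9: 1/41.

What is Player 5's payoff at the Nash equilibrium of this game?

A player with share s gets back 8.6·s per unit contributed, so full contribution is dominant for anyone with s > 1/8.6 = 0.1163 and zero contribution is dominant for anyone below.
The shares above 0.1163 belong to Player 1, Player 3 and Player 6, contributing 49 each; the remaining 6 contribute 0. Total contributed: 147.
Player 5 keeps 49 and receives 8.6 × 147 × 3/41 = 92.50 from the planting fund, for a payoff of 141.50.

141.50 tokens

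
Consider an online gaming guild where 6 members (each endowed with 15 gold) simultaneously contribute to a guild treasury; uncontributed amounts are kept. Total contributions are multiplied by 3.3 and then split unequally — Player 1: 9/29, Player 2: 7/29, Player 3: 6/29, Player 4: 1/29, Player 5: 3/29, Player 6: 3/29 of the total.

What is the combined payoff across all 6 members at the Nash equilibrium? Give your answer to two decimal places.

A player with share s gets back 3.3·s per unit contributed, so full contribution is dominant for anyone with s > 1/3.3 = 0.3030 and zero contribution is dominant for anyone below.
Only Player 1 (9/29) clears that bar, contributing 15; the remaining 5 contribute 0. Total contributed: 15.
The guild treasury pays out 3.3 × 15 = 49.50 in total (split across the unequal shares, but the aggregate is all that matters for the group sum).
The 5 free-riders keep 15 each, adding 75. Group total = 75 + 49.50 = 124.50.

124.50 gold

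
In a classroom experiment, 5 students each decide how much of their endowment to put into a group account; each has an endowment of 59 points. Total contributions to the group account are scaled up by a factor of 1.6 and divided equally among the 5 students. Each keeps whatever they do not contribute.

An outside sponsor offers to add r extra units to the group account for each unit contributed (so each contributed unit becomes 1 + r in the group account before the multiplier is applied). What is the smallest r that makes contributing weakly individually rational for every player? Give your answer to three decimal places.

2.125

With matching at rate r, one contributed unit becomes (1 + r) in the group account and returns 1.6 × (1 + r) / 5 to the contributor.
Setting this equal to 1: 1 + r = 5/1.6 = 3.1250.
So the minimum matching rate is r = 3.1250 − 1 = 2.125.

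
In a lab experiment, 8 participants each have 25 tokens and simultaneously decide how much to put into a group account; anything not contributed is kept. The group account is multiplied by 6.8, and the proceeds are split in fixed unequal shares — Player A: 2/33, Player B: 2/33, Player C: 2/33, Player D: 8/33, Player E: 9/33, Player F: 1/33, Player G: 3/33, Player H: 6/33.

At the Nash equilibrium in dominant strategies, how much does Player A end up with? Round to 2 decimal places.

Each unit j contributes comes back to j as 6.8 × (j's share), so j prefers to contribute only if that share exceeds 1/6.8 = 0.1471; otherwise keeping the unit dominates.
Player D, Player E and Player H are above the threshold, contributing 25 each; the remaining 5 contribute 0. Total contributed: 75.
Player A keeps 25 and receives 6.8 × 75 × 2/33 = 30.91 from the group account, for a payoff of 55.91.

55.91 tokens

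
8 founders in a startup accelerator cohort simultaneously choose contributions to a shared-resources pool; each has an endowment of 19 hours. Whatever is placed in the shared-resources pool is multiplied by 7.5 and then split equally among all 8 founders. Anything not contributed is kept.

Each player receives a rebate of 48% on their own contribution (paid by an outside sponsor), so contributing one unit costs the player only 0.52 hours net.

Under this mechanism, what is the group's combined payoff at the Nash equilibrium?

1212.96 hours

The effective private return per unit is now (7.5/8) / 0.52 = 1.8029 > 1, so every player's dominant strategy flips to full contribution.
At the Nash equilibrium everyone contributes 19. Group total payoff = 8 × (19 × 0.48 + 7.5 × 19) = 1212.96.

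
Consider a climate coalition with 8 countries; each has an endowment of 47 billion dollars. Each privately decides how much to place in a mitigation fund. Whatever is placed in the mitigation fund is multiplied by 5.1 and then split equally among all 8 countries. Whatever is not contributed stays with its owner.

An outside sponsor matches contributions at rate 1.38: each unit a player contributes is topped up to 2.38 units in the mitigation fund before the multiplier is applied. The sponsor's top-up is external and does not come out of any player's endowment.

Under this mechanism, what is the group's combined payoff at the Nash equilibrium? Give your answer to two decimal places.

4563.89 billion dollars

With the mechanism, a contributed unit returns 5.1 × 2.38 / 8 = 1.5173 per unit of net cost to the contributor — now above 1 — so contributing fully is weakly dominant for every player.
So the Nash equilibrium is full contribution by all 8; the group earns 5.1 × 2.38 × 376 = 4563.89.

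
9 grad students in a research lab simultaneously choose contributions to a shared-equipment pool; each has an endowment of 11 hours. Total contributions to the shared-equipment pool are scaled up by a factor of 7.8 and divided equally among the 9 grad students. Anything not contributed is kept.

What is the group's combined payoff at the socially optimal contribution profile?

Each contributed unit returns 7.800 to the group as a whole (0.8667 to each of 9 players), which exceeds 1, so the social optimum is full contribution: group total = 7.800 × 99 = 772.20.

772.20 hours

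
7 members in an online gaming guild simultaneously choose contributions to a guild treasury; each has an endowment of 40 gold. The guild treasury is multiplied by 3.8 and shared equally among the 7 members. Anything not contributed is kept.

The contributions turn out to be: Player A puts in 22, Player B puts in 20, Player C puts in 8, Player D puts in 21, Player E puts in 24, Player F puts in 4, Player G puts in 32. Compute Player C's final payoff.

103.11 gold

Total contributed: 22 + 20 + 8 + 21 + 24 + 4 + 32 = 131.
Each receives 3.8 × 131 / 7 = 71.11 from the guild treasury.
Player C keeps 40 − 8 = 32, so Player C's payoff is 32 + 71.11 = 103.11.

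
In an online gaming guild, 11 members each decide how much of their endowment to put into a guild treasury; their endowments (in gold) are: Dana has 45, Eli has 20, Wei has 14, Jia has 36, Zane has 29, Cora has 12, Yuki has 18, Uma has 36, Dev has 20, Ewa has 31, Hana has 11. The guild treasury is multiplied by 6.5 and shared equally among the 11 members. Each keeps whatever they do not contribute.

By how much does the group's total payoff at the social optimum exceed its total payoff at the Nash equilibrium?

1496.00 gold

The private return per contributed unit is 6.5/11 = 0.5909 < 1 for every player regardless of endowment, so the Nash equilibrium is zero contribution and the group total is Σ E_j = 45 + 20 + 14 + 36 + 29 + 12 + 18 + 36 + 20 + 31 + 11 = 272.
Each contributed unit returns 6.500 to the group, so the social optimum is full contribution by everyone: group total = 6.500 × 272 = 1768.00.
Efficiency loss = (6.500 − 1) × 272 = 1496.00.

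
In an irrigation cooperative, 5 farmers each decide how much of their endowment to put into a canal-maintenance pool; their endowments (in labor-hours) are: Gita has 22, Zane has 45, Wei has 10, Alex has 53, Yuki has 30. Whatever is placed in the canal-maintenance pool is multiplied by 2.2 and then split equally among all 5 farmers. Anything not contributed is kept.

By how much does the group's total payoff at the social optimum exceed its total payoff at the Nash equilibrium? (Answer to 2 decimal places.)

The private return per contributed unit is 2.2/5 = 0.4400 < 1 for every player regardless of endowment, so the Nash equilibrium is zero contribution and the group total is Σ E_j = 22 + 45 + 10 + 53 + 30 = 160.
Each contributed unit returns 2.200 to the group, so the social optimum is full contribution by everyone: group total = 2.200 × 160 = 352.00.
Efficiency loss = (2.200 − 1) × 160 = 192.00.

192.00 labor-hours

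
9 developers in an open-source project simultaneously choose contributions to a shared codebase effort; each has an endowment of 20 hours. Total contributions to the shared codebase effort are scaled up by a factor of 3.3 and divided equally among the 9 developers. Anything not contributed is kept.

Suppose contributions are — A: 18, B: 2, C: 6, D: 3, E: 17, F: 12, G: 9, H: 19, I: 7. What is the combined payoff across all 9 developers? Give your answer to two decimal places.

393.90 hours

Total contributed: 18 + 2 + 6 + 3 + 17 + 12 + 9 + 19 + 7 = 93; total kept: 9 × 20 − 93 = 87.
The shared codebase effort pays out 3.3 × 93 = 306.90 in aggregate.
Group total = 87 + 306.90 = 393.90.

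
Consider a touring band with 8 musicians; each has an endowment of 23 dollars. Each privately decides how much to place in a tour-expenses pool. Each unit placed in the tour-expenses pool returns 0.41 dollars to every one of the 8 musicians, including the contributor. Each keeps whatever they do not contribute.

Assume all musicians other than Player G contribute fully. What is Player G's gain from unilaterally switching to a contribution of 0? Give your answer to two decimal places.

13.57 dollars

Switching from a contribution of 23 to 0 lets Player G keep an extra 23 dollars, but lowers the tour-expenses pool by 23, which costs Player G their own share of that drop: 0.41 × 23 = 9.43.
Net gain = 23 − 9.43 = 13.57. The private return per contributed unit (0.41) is below 1, so free-riding is indeed the best response regardless of what the others do.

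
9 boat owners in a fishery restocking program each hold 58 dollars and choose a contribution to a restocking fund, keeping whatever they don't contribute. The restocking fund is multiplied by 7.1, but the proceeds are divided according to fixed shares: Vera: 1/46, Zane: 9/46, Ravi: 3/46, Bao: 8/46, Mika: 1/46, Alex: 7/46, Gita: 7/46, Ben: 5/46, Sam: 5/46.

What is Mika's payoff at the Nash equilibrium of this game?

A player with share s gets back 7.1·s per unit contributed, so full contribution is dominant for anyone with s > 1/7.1 = 0.1408 and zero contribution is dominant for anyone below.
The shares above 0.1408 belong to Zane, Bao, Alex and Gita, contributing 58 each; the remaining 5 contribute 0. Total contributed: 232.
Mika keeps 58 and receives 7.1 × 232 × 1/46 = 35.81 from the restocking fund, for a payoff of 93.81.

93.81 dollars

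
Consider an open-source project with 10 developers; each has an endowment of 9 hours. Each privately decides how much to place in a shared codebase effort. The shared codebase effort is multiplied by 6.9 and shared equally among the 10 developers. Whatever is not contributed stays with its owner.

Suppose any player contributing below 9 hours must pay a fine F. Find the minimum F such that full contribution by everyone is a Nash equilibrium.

2.79 hours

Given the others contribute fully, the best deviation is to contribute 0 (any partial contribution still incurs the fine and gives up units whose private return 0.6900 is below 1).
Deviating from 9 to 0 saves 9 hours but forfeits the deviator's share of the drop in the shared codebase effort: 6.9/10 × 9 = 6.21.
So the deviation gain is 9 − 6.21 = 2.79, and the fine must be at least 2.79 hours to wipe it out.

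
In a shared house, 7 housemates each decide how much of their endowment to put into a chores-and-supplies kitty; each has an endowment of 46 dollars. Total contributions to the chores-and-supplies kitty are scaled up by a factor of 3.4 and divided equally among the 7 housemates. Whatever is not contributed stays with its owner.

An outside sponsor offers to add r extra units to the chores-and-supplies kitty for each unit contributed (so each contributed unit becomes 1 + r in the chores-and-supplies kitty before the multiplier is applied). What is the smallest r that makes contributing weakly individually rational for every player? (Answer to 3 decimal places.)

With matching at rate r, one contributed unit becomes (1 + r) in the chores-and-supplies kitty and returns 3.4 × (1 + r) / 7 to the contributor.
Setting this equal to 1: 1 + r = 7/3.4 = 2.0588.
So the minimum matching rate is r = 2.0588 − 1 = 1.059.

1.059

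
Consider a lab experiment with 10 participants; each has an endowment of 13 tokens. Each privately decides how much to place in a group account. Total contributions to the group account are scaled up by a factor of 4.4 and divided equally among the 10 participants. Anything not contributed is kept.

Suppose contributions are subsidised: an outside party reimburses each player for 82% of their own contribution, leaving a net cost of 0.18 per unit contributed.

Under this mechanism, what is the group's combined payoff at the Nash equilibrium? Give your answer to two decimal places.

Under the mechanism each unit contributed yields (4.4/10) / 0.18 = 2.4444 back to its contributor per unit of net cost, which exceeds 1, making full contribution the dominant choice for everyone.
At the Nash equilibrium everyone contributes 13. Group total payoff = 10 × (13 × 0.82 + 4.4 × 13) = 678.60.

678.60 tokens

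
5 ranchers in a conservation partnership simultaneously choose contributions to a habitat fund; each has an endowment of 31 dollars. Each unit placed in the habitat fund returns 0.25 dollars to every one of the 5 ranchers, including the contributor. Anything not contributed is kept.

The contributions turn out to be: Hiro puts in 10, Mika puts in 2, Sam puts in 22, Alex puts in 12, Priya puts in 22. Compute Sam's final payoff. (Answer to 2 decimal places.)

Total contributed: 10 + 2 + 22 + 12 + 22 = 68.
Each receives 0.25 × 68 = 17.00 from the habitat fund.
Sam keeps 31 − 22 = 9, so Sam's payoff is 9 + 17.00 = 26.00.

26.00 dollars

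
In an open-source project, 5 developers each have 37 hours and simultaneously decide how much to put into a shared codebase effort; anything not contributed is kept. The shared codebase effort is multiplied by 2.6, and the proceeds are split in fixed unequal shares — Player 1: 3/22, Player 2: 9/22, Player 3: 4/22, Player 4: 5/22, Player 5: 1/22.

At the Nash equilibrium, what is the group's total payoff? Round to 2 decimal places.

For player j, contributing a unit is worthwhile iff 2.6 × (j's share) ≥ 1, i.e. iff j's share is at least 0.3846.
The only share above 0.3846 is Player 2's 9/22, contributing 37; the remaining 4 contribute 0. Total contributed: 37.
The shared codebase effort pays out 2.6 × 37 = 96.20 in total (split across the unequal shares, but the aggregate is all that matters for the group sum).
The 4 free-riders keep 37 each, adding 148. Group total = 148 + 96.20 = 244.20.

244.20 hours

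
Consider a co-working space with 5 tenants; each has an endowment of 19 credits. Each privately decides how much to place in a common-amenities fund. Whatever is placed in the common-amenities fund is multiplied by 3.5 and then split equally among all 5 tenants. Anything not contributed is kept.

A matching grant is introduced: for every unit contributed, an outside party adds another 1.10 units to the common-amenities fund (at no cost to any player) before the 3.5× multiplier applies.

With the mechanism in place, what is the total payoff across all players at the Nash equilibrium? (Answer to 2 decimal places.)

698.25 credits

The effective private return per unit is now 3.5 × 2.10 / 5 = 1.4700 > 1, so every player's dominant strategy flips to full contribution.
So the Nash equilibrium is full contribution by all 5; the group earns 3.5 × 2.10 × 95 = 698.25.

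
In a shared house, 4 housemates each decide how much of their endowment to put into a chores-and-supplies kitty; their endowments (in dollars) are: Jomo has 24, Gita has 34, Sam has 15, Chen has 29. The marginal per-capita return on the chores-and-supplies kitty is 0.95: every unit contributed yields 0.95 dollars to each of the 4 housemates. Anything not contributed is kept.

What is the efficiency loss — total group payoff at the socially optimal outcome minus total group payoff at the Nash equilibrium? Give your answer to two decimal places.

285.60 dollars

The private return per contributed unit is 0.95 < 1 for everyone, so the Nash equilibrium is zero contribution and the group total is Σ E_j = 24 + 34 + 15 + 29 = 102.
Each contributed unit returns 3.800 to the group, so the social optimum is full contribution by everyone: group total = 3.800 × 102 = 387.60.
Efficiency loss = (3.800 − 1) × 102 = 285.60.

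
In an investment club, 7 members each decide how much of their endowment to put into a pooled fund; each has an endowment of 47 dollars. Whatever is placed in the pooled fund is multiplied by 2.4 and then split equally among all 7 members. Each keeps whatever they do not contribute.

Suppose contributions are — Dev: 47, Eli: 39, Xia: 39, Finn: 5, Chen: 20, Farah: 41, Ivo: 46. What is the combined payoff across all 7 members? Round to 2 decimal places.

660.80 dollars

Total contributed: 47 + 39 + 39 + 5 + 20 + 41 + 46 = 237; total kept: 7 × 47 − 237 = 92.
The pooled fund pays out 2.4 × 237 = 568.80 in aggregate.
Group total = 92 + 568.80 = 660.80.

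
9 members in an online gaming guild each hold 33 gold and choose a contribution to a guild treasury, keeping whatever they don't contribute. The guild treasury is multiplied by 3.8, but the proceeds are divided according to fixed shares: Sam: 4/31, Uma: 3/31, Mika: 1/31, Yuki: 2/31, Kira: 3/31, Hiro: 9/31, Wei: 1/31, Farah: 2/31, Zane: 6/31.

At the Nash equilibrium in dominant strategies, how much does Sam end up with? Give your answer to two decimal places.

49.18 gold

For player j, contributing a unit is worthwhile iff 3.8 × (j's share) ≥ 1, i.e. iff j's share is at least 0.2632.
The only share above 0.2632 is Hiro's 9/31, contributing 33; the remaining 8 contribute 0. Total contributed: 33.
Sam keeps 33 and receives 3.8 × 33 × 4/31 = 16.18 from the guild treasury, for a payoff of 49.18.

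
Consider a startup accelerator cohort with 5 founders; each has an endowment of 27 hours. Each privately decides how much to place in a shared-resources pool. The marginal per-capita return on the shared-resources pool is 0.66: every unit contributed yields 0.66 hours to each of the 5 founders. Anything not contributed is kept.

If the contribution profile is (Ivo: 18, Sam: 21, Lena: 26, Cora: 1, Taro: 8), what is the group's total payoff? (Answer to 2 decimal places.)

Total contributed: 18 + 21 + 26 + 1 + 8 = 74; total kept: 5 × 27 − 74 = 61.
The shared-resources pool pays out 0.66 × 5 × 74 = 244.20 in aggregate.
Group total = 61 + 244.20 = 305.20.

305.20 hours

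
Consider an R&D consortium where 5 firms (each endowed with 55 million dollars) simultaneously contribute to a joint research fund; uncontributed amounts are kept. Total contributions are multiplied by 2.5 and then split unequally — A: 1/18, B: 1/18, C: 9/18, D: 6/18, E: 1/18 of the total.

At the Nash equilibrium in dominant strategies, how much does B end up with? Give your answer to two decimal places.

For player j, contributing a unit is worthwhile iff 2.5 × (j's share) ≥ 1, i.e. iff j's share is at least 0.4000.
The only share above 0.4000 is C's 9/18, contributing 55; the remaining 4 contribute 0. Total contributed: 55.
B keeps 55 and receives 2.5 × 55 × 1/18 = 7.64 from the joint research fund, for a payoff of 62.64.

62.64 million dollars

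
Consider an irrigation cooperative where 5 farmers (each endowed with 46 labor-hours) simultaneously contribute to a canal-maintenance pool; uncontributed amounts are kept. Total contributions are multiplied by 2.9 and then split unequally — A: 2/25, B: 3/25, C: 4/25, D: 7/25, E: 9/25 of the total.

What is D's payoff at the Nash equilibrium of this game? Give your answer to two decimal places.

For player j, contributing a unit is worthwhile iff 2.9 × (j's share) ≥ 1, i.e. iff j's share is at least 0.3448.
The only share above 0.3448 is E's 9/25, contributing 46; the remaining 4 contribute 0. Total contributed: 46.
D keeps 46 and receives 2.9 × 46 × 7/25 = 37.35 from the canal-maintenance pool, for a payoff of 83.35.

83.35 labor-hours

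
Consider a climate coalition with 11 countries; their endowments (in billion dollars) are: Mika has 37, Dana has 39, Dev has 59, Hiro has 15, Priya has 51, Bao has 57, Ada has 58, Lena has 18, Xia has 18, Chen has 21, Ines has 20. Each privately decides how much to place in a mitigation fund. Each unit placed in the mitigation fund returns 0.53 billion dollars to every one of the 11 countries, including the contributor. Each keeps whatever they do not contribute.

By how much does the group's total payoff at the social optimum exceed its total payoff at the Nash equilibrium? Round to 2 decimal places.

1898.19 billion dollars

The private return per contributed unit is 0.53 < 1 for everyone, so the Nash equilibrium is zero contribution and the group total is Σ E_j = 37 + 39 + 59 + 15 + 51 + 57 + 58 + 18 + 18 + 21 + 20 = 393.
Each contributed unit returns 5.830 to the group, so the social optimum is full contribution by everyone: group total = 5.830 × 393 = 2291.19.
Efficiency loss = (5.830 − 1) × 393 = 1898.19.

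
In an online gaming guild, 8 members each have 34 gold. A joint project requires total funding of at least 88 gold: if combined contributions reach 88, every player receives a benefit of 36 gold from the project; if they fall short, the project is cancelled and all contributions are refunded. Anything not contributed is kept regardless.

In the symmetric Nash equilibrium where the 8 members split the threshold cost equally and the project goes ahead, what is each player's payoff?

Equal share of the threshold: 88/8 = 11.
At this profile no one gains by cutting their contribution: any cut drops the total below 88, the project is cancelled, contributions are refunded, and the deviator ends with 34, which is less than 34 − 11 + 36 = 59. Contributing more than 11 just wastes the excess. So contributing exactly 11 is a best response.
Each player's payoff: 34 − 11 + 36 = 59.

59 gold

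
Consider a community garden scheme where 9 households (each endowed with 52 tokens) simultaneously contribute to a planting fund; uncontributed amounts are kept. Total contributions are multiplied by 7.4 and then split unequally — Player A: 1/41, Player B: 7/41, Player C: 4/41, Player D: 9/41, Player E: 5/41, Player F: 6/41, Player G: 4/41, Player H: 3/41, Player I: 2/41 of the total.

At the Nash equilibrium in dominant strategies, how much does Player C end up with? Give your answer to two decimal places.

164.62 tokens

A player with share s gets back 7.4·s per unit contributed, so full contribution is dominant for anyone with s > 1/7.4 = 0.1351 and zero contribution is dominant for anyone below.
Player B, Player D and Player F clear that bar, contributing 52 each; the remaining 6 contribute 0. Total contributed: 156.
Player C keeps 52 and receives 7.4 × 156 × 4/41 = 112.62 from the planting fund, for a payoff of 164.62.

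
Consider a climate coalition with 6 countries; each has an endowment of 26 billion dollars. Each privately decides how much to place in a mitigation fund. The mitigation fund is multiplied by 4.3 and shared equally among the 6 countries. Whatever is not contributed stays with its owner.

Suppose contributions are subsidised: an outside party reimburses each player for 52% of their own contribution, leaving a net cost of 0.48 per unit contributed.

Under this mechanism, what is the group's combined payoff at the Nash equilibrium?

751.92 billion dollars

Under the mechanism each unit contributed yields (4.3/6) / 0.48 = 1.4931 back to its contributor per unit of net cost, which exceeds 1, making full contribution the dominant choice for everyone.
At the Nash equilibrium everyone contributes 26. Group total payoff = 6 × (26 × 0.52 + 4.3 × 26) = 751.92.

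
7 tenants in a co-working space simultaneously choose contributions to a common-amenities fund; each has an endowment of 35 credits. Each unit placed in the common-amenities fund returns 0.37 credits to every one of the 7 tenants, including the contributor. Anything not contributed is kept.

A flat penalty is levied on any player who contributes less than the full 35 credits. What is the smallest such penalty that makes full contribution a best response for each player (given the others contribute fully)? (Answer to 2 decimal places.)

Given the others contribute fully, the best deviation is to contribute 0 (any partial contribution still incurs the fine and gives up units whose private return 0.37 is below 1).
Deviating from 35 to 0 saves 35 credits but forfeits the deviator's share of the drop in the common-amenities fund: 0.37 × 35 = 12.95.
So the deviation gain is 35 − 12.95 = 22.05, and the fine must be at least 22.05 credits to wipe it out.

22.05 credits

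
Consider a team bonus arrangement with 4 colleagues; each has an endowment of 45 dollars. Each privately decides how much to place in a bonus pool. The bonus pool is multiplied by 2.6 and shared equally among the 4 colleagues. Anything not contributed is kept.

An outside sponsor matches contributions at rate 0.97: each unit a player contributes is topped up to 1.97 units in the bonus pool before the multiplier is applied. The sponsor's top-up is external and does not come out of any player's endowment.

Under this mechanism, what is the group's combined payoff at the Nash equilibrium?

921.96 dollars

With the mechanism, a contributed unit returns 2.6 × 1.97 / 4 = 1.2805 per unit of net cost to the contributor — now above 1 — so contributing fully is weakly dominant for every player.
So the Nash equilibrium is full contribution by all 4; the group earns 2.6 × 1.97 × 180 = 921.96.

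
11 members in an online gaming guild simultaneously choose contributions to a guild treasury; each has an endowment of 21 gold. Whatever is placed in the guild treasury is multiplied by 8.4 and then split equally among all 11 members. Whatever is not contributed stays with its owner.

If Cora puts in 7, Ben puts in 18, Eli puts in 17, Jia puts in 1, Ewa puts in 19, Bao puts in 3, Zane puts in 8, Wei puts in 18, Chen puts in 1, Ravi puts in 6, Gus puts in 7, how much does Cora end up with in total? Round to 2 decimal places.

94.18 gold

Total contributed: 7 + 18 + 17 + 1 + 19 + 3 + 8 + 18 + 1 + 6 + 7 = 105.
Each receives 8.4 × 105 / 11 = 80.18 from the guild treasury.
Cora keeps 21 − 7 = 14, so Cora's payoff is 14 + 80.18 = 94.18.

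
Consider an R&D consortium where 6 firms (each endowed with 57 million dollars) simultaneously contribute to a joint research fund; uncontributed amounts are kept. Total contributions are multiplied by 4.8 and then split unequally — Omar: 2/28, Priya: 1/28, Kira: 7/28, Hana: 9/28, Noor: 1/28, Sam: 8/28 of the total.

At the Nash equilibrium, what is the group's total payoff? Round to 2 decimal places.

For player j, contributing a unit is worthwhile iff 4.8 × (j's share) ≥ 1, i.e. iff j's share is at least 0.2083.
Kira, Hana and Sam clear that bar, contributing 57 each; the remaining 3 contribute 0. Total contributed: 171.
The joint research fund pays out 4.8 × 171 = 820.80 in total (split across the unequal shares, but the aggregate is all that matters for the group sum).
The 3 free-riders keep 57 each, adding 171. Group total = 171 + 820.80 = 991.80.

991.80 million dollars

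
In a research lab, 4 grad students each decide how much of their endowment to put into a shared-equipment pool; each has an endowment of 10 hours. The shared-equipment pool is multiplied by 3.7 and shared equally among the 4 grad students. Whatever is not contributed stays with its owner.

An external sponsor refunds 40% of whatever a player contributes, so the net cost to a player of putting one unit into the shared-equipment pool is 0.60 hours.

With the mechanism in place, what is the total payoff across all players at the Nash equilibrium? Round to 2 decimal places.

164.00 hours

With the mechanism, a contributed unit returns (3.7/4) / 0.60 = 1.5417 per unit of net cost to the contributor — now above 1 — so contributing fully is weakly dominant for every player.
At the Nash equilibrium everyone contributes 10. Group total payoff = 4 × (10 × 0.40 + 3.7 × 10) = 164.00.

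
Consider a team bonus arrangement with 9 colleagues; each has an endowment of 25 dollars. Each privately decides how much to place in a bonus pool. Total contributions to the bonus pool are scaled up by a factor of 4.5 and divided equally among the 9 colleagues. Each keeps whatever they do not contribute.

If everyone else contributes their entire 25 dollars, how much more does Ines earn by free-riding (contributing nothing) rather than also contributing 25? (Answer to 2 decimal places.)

Switching from a contribution of 25 to 0 lets Ines keep an extra 25 dollars, but lowers the bonus pool by 25, which costs Ines their own share of that drop: 4.5/9 × 25 = 12.50.
Net gain = 25 − 12.50 = 12.50. The private return per contributed unit (0.5000) is below 1, so free-riding is indeed the best response regardless of what the others do.

12.50 dollars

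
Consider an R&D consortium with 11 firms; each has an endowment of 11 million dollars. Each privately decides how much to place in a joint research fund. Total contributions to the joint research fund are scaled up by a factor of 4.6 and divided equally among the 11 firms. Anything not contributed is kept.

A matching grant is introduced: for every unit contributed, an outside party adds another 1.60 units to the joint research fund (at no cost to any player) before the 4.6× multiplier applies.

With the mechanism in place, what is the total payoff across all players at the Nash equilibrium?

1447.16 million dollars

The effective private return per unit is now 4.6 × 2.60 / 11 = 1.0873 > 1, so every player's dominant strategy flips to full contribution.
At the Nash equilibrium everyone contributes 11. Group total payoff = 4.6 × 2.60 × 121 = 1447.16.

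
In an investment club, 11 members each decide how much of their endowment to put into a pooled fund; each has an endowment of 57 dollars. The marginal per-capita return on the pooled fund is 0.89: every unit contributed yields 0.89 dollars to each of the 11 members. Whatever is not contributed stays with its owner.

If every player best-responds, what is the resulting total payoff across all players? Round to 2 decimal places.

627.00 dollars

The private return per contributed unit is 0.89 < 1, so contributing 0 is dominant for every player. At the Nash equilibrium everyone keeps their 57, and the group total is 11 × 57 = 627.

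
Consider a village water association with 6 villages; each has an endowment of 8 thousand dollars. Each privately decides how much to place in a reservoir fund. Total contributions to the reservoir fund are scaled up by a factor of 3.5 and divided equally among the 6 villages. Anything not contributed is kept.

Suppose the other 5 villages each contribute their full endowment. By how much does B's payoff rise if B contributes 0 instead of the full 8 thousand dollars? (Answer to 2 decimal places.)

3.33 thousand dollars

Switching from a contribution of 8 to 0 lets B keep an extra 8 thousand dollars, but lowers the reservoir fund by 8, which costs B their own share of that drop: 3.5/6 × 8 = 4.67.
Net gain = 8 − 4.67 = 3.33. The private return per contributed unit (0.5833) is below 1, so free-riding is indeed the best response regardless of what the others do.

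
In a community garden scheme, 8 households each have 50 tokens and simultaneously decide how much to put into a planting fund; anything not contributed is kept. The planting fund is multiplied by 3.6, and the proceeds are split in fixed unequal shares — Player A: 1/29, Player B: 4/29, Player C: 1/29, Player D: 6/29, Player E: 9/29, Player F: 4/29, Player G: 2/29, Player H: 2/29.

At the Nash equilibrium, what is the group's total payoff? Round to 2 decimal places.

Each unit j contributes comes back to j as 3.6 × (j's share), so j prefers to contribute only if that share exceeds 1/3.6 = 0.2778; otherwise keeping the unit dominates.
Player E alone (share 9/29) is above the threshold, contributing 50; the remaining 7 contribute 0. Total contributed: 50.
The planting fund pays out 3.6 × 50 = 180.00 in total (split across the unequal shares, but the aggregate is all that matters for the group sum).
The 7 free-riders keep 50 each, adding 350. Group total = 350 + 180.00 = 530.00.

530.00 tokens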